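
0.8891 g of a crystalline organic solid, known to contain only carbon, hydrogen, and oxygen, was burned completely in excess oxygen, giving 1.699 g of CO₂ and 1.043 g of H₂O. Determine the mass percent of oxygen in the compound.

34.72%

mol C = 1.699 g CO₂ ÷ 44.009 g/mol = 0.038606 mol
mol H = 2 × 1.043 g H₂O ÷ 18.015 g/mol = 0.11579 mol
mass O = 0.8891 − (0.46369 + 0.11672) = 0.30869 g → mol O = 0.30869 ÷ 15.999 = 0.019294 mol
mass % O = 0.30869 g ÷ 0.8891 g × 100%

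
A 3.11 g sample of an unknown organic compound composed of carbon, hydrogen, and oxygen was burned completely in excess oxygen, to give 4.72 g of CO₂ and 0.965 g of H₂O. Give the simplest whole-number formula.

CHO

mol C = 4.72 g CO₂ ÷ 44.009 g/mol = 0.1073 mol
mol H = 2 × 0.965 g H₂O ÷ 18.015 g/mol = 0.1071 mol
mass O = 3.11 − (1.288 + 0.1080) = 1.714 g → mol O = 1.714 ÷ 15.999 = 0.1071 mol
Divide by the smallest (0.1071 mol): C 1.001, H 1.000, O 1.000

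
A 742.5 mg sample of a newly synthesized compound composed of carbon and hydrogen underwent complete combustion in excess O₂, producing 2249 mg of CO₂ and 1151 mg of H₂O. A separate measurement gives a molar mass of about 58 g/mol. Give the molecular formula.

C4H10

mol C = 2.249 g CO₂ ÷ 44.009 g/mol = 0.051103 mol
mol H = 2 × 1.151 g H₂O ÷ 18.015 g/mol = 0.12778 mol
Divide by the smallest (0.051103 mol): C 1.000, H 2.500
Multiplying each by 2 gives whole numbers: C 2.00, H 5.00
Empirical formula: C2H5
Empirical-formula mass = 29.06 g/mol; 58 ÷ 29.06 ≈ 2, so the molecular formula is C4H10.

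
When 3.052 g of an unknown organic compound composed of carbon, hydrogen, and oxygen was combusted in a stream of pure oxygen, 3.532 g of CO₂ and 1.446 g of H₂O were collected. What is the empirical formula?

C2H4O3

mol C = 3.532 g CO₂ ÷ 44.009 g/mol = 0.080256 mol
mol H = 2 × 1.446 g H₂O ÷ 18.015 g/mol = 0.16053 mol
mass O = 3.052 − (0.96396 + 0.16182) = 1.9262 g → mol O = 1.9262 ÷ 15.999 = 0.12040 mol
Divide by the smallest (0.080256 mol): C 1.000, H 2.000, O 1.500
Multiplying each by 2 gives whole numbers: C 2.00, H 4.00, O 3.00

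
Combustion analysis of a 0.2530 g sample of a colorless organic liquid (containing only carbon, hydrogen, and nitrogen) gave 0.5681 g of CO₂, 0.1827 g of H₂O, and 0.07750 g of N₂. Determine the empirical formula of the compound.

C7H11N3

mol C = 0.5681 g CO₂ ÷ 44.009 g/mol = 0.012909 mol
mol H = 2 × 0.1827 g H₂O ÷ 18.015 g/mol = 0.020283 mol
mol N = 2 × 0.07750 g N₂ ÷ 28.014 g/mol = 0.0055329 mol
Divide by the smallest (0.0055329 mol): C 2.333, H 3.666, N 1.000
Multiplying each by 3 gives whole numbers: C 7.00, H 11.00, N 3.00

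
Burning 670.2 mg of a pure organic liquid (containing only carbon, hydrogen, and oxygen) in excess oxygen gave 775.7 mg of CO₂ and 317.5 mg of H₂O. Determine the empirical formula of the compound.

C2H4O3

mol C = 0.7757 g CO₂ ÷ 44.009 g/mol = 0.017626 mol
mol H = 2 × 0.3175 g H₂O ÷ 18.015 g/mol = 0.035248 mol
mass O = 0.6702 − (0.21171 + 0.035530) = 0.42296 g → mol O = 0.42296 ÷ 15.999 = 0.026437 mol
Divide by the smallest (0.017626 mol): C 1.000, H 2.000, O 1.500
Multiplying each by 2 gives whole numbers: C 2.00, H 4.00, O 3.00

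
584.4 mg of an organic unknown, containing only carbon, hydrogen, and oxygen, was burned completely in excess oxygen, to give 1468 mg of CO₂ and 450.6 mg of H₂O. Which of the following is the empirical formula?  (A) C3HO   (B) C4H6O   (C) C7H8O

mol C = 1.468 g CO₂ ÷ 44.009 g/mol = 0.033357 mol
mol H = 2 × 0.4506 g H₂O ÷ 18.015 g/mol = 0.050025 mol
mass O = 0.5844 − (0.40065 + 0.050425) = 0.13333 g → mol O = 0.13333 ÷ 15.999 = 0.0083334 mol
Divide by the smallest (0.0083334 mol): C 4.003, H 6.003, O 1.000

(B) C4H6O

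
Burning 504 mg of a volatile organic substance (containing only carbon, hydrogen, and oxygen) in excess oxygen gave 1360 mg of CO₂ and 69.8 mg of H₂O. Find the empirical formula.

C4HO

mol C = 1.36 g CO₂ ÷ 44.009 g/mol = 0.03090 mol
mol H = 2 × 0.0698 g H₂O ÷ 18.015 g/mol = 0.007749 mol
mass O = 0.504 − (0.3712 + 0.007811) = 0.1250 g → mol O = 0.1250 ÷ 15.999 = 0.007814 mol
Divide by the smallest (0.007749 mol): C 3.988, H 1.000, O 1.008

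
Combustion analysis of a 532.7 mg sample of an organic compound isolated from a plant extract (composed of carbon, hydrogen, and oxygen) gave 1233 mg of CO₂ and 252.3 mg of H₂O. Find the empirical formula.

mol C = 1.233 g CO₂ ÷ 44.009 g/mol = 0.028017 mol
mol H = 2 × 0.2523 g H₂O ÷ 18.015 g/mol = 0.028010 mol
mass O = 0.5327 − (0.33651 + 0.028234) = 0.16795 g → mol O = 0.16795 ÷ 15.999 = 0.010498 mol
Divide by the smallest (0.010498 mol): C 2.669, H 2.668, O 1.000
Multiplying each by 3 gives whole numbers: C 8.01, H 8.00, O 3.00

C8H8O3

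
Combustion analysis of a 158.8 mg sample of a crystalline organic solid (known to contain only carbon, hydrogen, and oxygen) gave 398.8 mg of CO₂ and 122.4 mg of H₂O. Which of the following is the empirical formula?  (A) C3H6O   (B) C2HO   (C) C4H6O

(C) C4H6O

mol C = 0.3988 g CO₂ ÷ 44.009 g/mol = 0.0090618 mol
mol H = 2 × 0.1224 g H₂O ÷ 18.015 g/mol = 0.013589 mol
mass O = 0.1588 − (0.10884 + 0.013697) = 0.036262 g → mol O = 0.036262 ÷ 15.999 = 0.0022665 mol
Divide by the smallest (0.0022665 mol): C 3.998, H 5.995, O 1.000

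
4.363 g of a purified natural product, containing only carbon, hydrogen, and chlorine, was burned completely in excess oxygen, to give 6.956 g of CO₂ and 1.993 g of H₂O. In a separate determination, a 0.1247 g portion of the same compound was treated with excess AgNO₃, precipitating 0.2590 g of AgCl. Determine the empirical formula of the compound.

mol C = 6.956 g CO₂ ÷ 44.009 g/mol = 0.15806 mol
mol H = 2 × 1.993 g H₂O ÷ 18.015 g/mol = 0.22126 mol
From the AgCl data: mol Cl per gram of compound = (0.2590 ÷ 143.318) ÷ 0.1247 = 0.014492 mol/g, so in the 4.363 g combustion sample mol Cl = 0.063229 mol
Divide by the smallest (0.063229 mol): C 2.500, H 3.499, Cl 1.000
Multiplying each by 2 gives whole numbers: C 5.00, H 7.00, Cl 2.00

C5H7Cl2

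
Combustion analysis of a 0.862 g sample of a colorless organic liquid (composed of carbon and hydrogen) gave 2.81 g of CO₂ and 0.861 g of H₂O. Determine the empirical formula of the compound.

C2H3

mol C = 2.81 g CO₂ ÷ 44.009 g/mol = 0.06385 mol
mol H = 2 × 0.861 g H₂O ÷ 18.015 g/mol = 0.09559 mol
Divide by the smallest (0.06385 mol): C 1.000, H 1.497
Multiplying each by 2 gives whole numbers: C 2.00, H 2.99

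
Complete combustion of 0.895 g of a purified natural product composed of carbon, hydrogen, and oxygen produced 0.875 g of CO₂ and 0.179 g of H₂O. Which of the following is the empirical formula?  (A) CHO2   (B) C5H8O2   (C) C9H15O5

(A) CHO2

mol C = 0.875 g CO₂ ÷ 44.009 g/mol = 0.01988 mol
mol H = 2 × 0.179 g H₂O ÷ 18.015 g/mol = 0.01987 mol
mass O = 0.895 − (0.2388 + 0.02003) = 0.6362 g → mol O = 0.6362 ÷ 15.999 = 0.03976 mol
Divide by the smallest (0.01987 mol): C 1.001, H 1.000, O 2.001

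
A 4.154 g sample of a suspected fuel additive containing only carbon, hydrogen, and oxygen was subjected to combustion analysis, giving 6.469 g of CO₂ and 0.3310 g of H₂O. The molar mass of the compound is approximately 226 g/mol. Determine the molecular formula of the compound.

C8H2O8

mol C = 6.469 g CO₂ ÷ 44.009 g/mol = 0.14699 mol
mol H = 2 × 0.3310 g H₂O ÷ 18.015 g/mol = 0.036747 mol
mass O = 4.154 − (1.7655 + 0.037041) = 2.3514 g → mol O = 2.3514 ÷ 15.999 = 0.14697 mol
Divide by the smallest (0.036747 mol): C 4.000, H 1.000, O 4.000
Empirical formula: C4HO4
Empirical-formula mass = 113.05 g/mol; 226 ÷ 113.05 ≈ 2, so the molecular formula is C8H2O8.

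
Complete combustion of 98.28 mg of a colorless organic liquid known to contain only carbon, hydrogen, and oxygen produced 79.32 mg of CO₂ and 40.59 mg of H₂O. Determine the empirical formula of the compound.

mol C = 0.07932 g CO₂ ÷ 44.009 g/mol = 0.0018024 mol
mol H = 2 × 0.04059 g H₂O ÷ 18.015 g/mol = 0.0045062 mol
mass O = 0.09828 − (0.021648 + 0.0045423) = 0.072090 g → mol O = 0.072090 ÷ 15.999 = 0.0045059 mol
Divide by the smallest (0.0018024 mol): C 1.000, H 2.500, O 2.500
Multiplying each by 2 gives whole numbers: C 2.00, H 5.00, O 5.00

C2H5O5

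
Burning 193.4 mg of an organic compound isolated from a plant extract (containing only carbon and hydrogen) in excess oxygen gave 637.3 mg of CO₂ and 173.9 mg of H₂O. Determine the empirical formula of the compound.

mol C = 0.6373 g CO₂ ÷ 44.009 g/mol = 0.014481 mol
mol H = 2 × 0.1739 g H₂O ÷ 18.015 g/mol = 0.019306 mol
Divide by the smallest (0.014481 mol): C 1.000, H 1.333
Multiplying each by 3 gives whole numbers: C 3.00, H 4.00

C3H4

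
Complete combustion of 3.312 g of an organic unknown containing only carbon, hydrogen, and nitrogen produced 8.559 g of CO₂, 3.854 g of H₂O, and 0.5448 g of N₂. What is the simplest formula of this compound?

mol C = 8.559 g CO₂ ÷ 44.009 g/mol = 0.19448 mol
mol H = 2 × 3.854 g H₂O ÷ 18.015 g/mol = 0.42787 mol
mol N = 2 × 0.5448 g N₂ ÷ 28.014 g/mol = 0.038895 mol
Divide by the smallest (0.038895 mol): C 5.000, H 11.001, N 1.000

C5H11N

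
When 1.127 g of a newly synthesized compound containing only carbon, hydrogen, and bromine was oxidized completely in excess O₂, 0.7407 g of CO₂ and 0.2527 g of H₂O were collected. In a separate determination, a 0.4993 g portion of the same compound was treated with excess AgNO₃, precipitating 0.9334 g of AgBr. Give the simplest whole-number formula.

mol C = 0.7407 g CO₂ ÷ 44.009 g/mol = 0.016831 mol
mol H = 2 × 0.2527 g H₂O ÷ 18.015 g/mol = 0.028054 mol
From the AgBr data: mol Br per gram of compound = (0.9334 ÷ 187.772) ÷ 0.4993 = 0.0099558 mol/g, so in the 1.127 g combustion sample mol Br = 0.011220 mol
Divide by the smallest (0.011220 mol): C 1.500, H 2.500, Br 1.000
Multiplying each by 2 gives whole numbers: C 3.00, H 5.00, Br 2.00

C3H5Br2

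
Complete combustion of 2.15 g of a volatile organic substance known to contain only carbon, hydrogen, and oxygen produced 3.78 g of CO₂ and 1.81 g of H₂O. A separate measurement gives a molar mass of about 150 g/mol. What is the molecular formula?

mol C = 3.78 g CO₂ ÷ 44.009 g/mol = 0.08589 mol
mol H = 2 × 1.81 g H₂O ÷ 18.015 g/mol = 0.2009 mol
mass O = 2.15 − (1.032 + 0.2026) = 0.9158 g → mol O = 0.9158 ÷ 15.999 = 0.05724 mol
Divide by the smallest (0.05724 mol): C 1.501, H 3.510, O 1.000
Multiplying each by 2 gives whole numbers: C 3.00, H 7.02, O 2.00
Empirical formula: C3H7O2
Empirical-formula mass = 75.09 g/mol; 150 ÷ 75.09 ≈ 2, so the molecular formula is C6H14O4.

C6H14O4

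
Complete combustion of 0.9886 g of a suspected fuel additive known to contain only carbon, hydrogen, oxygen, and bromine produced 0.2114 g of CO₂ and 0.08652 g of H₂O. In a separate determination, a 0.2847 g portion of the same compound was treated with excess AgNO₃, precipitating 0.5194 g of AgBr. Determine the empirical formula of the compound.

mol C = 0.2114 g CO₂ ÷ 44.009 g/mol = 0.0048036 mol
mol H = 2 × 0.08652 g H₂O ÷ 18.015 g/mol = 0.0096053 mol
From the AgBr data: mol Br per gram of compound = (0.5194 ÷ 187.772) ÷ 0.2847 = 0.0097159 mol/g, so in the 0.9886 g combustion sample mol Br = 0.0096052 mol
mass O = 0.9886 − (0.057696 + 0.0096822 + 0.76749) = 0.15373 g → mol O = 0.15373 ÷ 15.999 = 0.0096089 mol
Divide by the smallest (0.0048036 mol): C 1.000, H 2.000, Br 2.000, O 2.000

CH2Br2O2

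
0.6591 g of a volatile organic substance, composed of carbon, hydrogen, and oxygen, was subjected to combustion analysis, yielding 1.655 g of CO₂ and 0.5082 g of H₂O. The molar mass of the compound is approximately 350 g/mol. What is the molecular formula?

C20H30O5

mol C = 1.655 g CO₂ ÷ 44.009 g/mol = 0.037606 mol
mol H = 2 × 0.5082 g H₂O ÷ 18.015 g/mol = 0.056420 mol
mass O = 0.6591 − (0.45168 + 0.056871) = 0.15054 g → mol O = 0.15054 ÷ 15.999 = 0.0094096 mol
Divide by the smallest (0.0094096 mol): C 3.997, H 5.996, O 1.000
Empirical formula: C4H6O
Empirical-formula mass = 70.09 g/mol; 350 ÷ 70.09 ≈ 5, so the molecular formula is C20H30O5.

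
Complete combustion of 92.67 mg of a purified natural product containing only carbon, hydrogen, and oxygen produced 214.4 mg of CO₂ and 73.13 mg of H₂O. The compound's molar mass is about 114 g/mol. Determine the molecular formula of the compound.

C6H10O2

mol C = 0.2144 g CO₂ ÷ 44.009 g/mol = 0.0048717 mol
mol H = 2 × 0.07313 g H₂O ÷ 18.015 g/mol = 0.0081188 mol
mass O = 0.09267 − (0.058514 + 0.0081837) = 0.025972 g → mol O = 0.025972 ÷ 15.999 = 0.0016233 mol
Divide by the smallest (0.0016233 mol): C 3.001, H 5.001, O 1.000
Empirical formula: C3H5O
Empirical-formula mass = 57.07 g/mol; 114 ÷ 57.07 ≈ 2, so the molecular formula is C6H10O2.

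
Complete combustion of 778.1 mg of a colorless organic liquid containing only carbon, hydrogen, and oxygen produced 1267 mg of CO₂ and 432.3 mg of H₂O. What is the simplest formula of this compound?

C6H10O5

mol C = 1.267 g CO₂ ÷ 44.009 g/mol = 0.028790 mol
mol H = 2 × 0.4323 g H₂O ÷ 18.015 g/mol = 0.047993 mol
mass O = 0.7781 − (0.34579 + 0.048377) = 0.38393 g → mol O = 0.38393 ÷ 15.999 = 0.023997 mol
Divide by the smallest (0.023997 mol): C 1.200, H 2.000, O 1.000
Multiplying each by 5 gives whole numbers: C 6.00, H 10.00, O 5.00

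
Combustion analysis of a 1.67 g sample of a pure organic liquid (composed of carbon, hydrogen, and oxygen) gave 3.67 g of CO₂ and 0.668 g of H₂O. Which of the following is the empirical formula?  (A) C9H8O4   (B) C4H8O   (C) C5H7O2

mol C = 3.67 g CO₂ ÷ 44.009 g/mol = 0.08339 mol
mol H = 2 × 0.668 g H₂O ÷ 18.015 g/mol = 0.07416 mol
mass O = 1.67 − (1.002 + 0.07475) = 0.5936 g → mol O = 0.5936 ÷ 15.999 = 0.03710 mol
Divide by the smallest (0.03710 mol): C 2.248, H 1.999, O 1.000
Multiplying each by 4 gives whole numbers: C 8.99, H 7.99, O 4.00

(A) C9H8O4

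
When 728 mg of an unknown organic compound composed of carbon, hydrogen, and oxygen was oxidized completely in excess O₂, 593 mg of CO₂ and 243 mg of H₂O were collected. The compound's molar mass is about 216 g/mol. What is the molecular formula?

C4H8O10

mol C = 0.593 g CO₂ ÷ 44.009 g/mol = 0.01347 mol
mol H = 2 × 0.243 g H₂O ÷ 18.015 g/mol = 0.02698 mol
mass O = 0.728 − (0.1618 + 0.02719) = 0.5390 g → mol O = 0.5390 ÷ 15.999 = 0.03369 mol
Divide by the smallest (0.01347 mol): C 1.000, H 2.002, O 2.500
Multiplying each by 2 gives whole numbers: C 2.00, H 4.00, O 5.00
Empirical formula: C2H4O5
Empirical-formula mass = 108.05 g/mol; 216 ÷ 108.05 ≈ 2, so the molecular formula is C4H8O10.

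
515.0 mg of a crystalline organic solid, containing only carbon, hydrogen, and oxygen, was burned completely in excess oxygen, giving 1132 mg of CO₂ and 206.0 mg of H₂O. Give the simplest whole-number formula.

mol C = 1.132 g CO₂ ÷ 44.009 g/mol = 0.025722 mol
mol H = 2 × 0.2060 g H₂O ÷ 18.015 g/mol = 0.022870 mol
mass O = 0.5150 − (0.30895 + 0.023053) = 0.18300 g → mol O = 0.18300 ÷ 15.999 = 0.011438 mol
Divide by the smallest (0.011438 mol): C 2.249, H 1.999, O 1.000
Multiplying each by 4 gives whole numbers: C 9.00, H 8.00, O 4.00

C9H8O4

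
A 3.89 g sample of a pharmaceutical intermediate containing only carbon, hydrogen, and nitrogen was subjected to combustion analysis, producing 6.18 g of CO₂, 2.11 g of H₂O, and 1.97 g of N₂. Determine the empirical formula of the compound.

mol C = 6.18 g CO₂ ÷ 44.009 g/mol = 0.1404 mol
mol H = 2 × 2.11 g H₂O ÷ 18.015 g/mol = 0.2342 mol
mol N = 2 × 1.97 g N₂ ÷ 28.014 g/mol = 0.1406 mol
Divide by the smallest (0.1404 mol): C 1.000, H 1.668, N 1.002
Multiplying each by 3 gives whole numbers: C 3.00, H 5.00, N 3.00

C3H5N3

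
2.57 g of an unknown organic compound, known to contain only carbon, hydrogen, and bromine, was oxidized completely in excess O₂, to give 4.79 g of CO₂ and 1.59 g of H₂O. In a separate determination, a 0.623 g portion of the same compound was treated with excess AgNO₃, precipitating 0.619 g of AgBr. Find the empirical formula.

mol C = 4.79 g CO₂ ÷ 44.009 g/mol = 0.1088 mol
mol H = 2 × 1.59 g H₂O ÷ 18.015 g/mol = 0.1765 mol
From the AgBr data: mol Br per gram of compound = (0.619 ÷ 187.772) ÷ 0.623 = 0.005291 mol/g, so in the 2.57 g combustion sample mol Br = 0.01360 mol
Divide by the smallest (0.01360 mol): C 8.004, H 12.980, Br 1.000

C8H13Br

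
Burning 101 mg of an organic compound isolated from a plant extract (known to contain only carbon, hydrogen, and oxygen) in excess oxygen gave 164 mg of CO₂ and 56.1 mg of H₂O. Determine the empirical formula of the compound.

C6H10O5

mol C = 0.164 g CO₂ ÷ 44.009 g/mol = 0.003727 mol
mol H = 2 × 0.0561 g H₂O ÷ 18.015 g/mol = 0.006228 mol
mass O = 0.101 − (0.04476 + 0.006278) = 0.04996 g → mol O = 0.04996 ÷ 15.999 = 0.003123 mol
Divide by the smallest (0.003123 mol): C 1.193, H 1.994, O 1.000
Multiplying each by 5 gives whole numbers: C 5.97, H 9.97, O 5.00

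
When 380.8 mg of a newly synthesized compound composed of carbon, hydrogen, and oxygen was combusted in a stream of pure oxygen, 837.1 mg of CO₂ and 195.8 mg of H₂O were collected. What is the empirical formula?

C7H8O3

mol C = 0.8371 g CO₂ ÷ 44.009 g/mol = 0.019021 mol
mol H = 2 × 0.1958 g H₂O ÷ 18.015 g/mol = 0.021737 mol
mass O = 0.3808 − (0.22846 + 0.021911) = 0.13043 g → mol O = 0.13043 ÷ 15.999 = 0.0081521 mol
Divide by the smallest (0.0081521 mol): C 2.333, H 2.666, O 1.000
Multiplying each by 3 gives whole numbers: C 7.00, H 8.00, O 3.00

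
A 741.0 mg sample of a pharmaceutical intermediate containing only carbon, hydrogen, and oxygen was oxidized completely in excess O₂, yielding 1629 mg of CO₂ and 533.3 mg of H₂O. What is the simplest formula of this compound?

mol C = 1.629 g CO₂ ÷ 44.009 g/mol = 0.037015 mol
mol H = 2 × 0.5333 g H₂O ÷ 18.015 g/mol = 0.059206 mol
mass O = 0.7410 − (0.44459 + 0.059680) = 0.23673 g → mol O = 0.23673 ÷ 15.999 = 0.014797 mol
Divide by the smallest (0.014797 mol): C 2.502, H 4.001, O 1.000
Multiplying each by 2 gives whole numbers: C 5.00, H 8.00, O 2.00

C5H8O2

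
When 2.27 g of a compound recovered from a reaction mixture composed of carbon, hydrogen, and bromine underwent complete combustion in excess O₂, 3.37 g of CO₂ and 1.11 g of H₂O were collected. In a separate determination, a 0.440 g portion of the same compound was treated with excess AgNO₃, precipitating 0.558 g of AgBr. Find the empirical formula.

mol C = 3.37 g CO₂ ÷ 44.009 g/mol = 0.07658 mol
mol H = 2 × 1.11 g H₂O ÷ 18.015 g/mol = 0.1232 mol
From the AgBr data: mol Br per gram of compound = (0.558 ÷ 187.772) ÷ 0.440 = 0.006754 mol/g, so in the 2.27 g combustion sample mol Br = 0.01533 mol
Divide by the smallest (0.01533 mol): C 4.995, H 8.038, Br 1.000

C5H8Br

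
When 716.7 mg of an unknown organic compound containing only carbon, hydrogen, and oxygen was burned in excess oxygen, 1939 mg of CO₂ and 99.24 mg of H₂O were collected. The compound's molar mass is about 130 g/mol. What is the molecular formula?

mol C = 1.939 g CO₂ ÷ 44.009 g/mol = 0.044059 mol
mol H = 2 × 0.09924 g H₂O ÷ 18.015 g/mol = 0.011017 mol
mass O = 0.7167 − (0.52919 + 0.011106) = 0.17640 g → mol O = 0.17640 ÷ 15.999 = 0.011026 mol
Divide by the smallest (0.011017 mol): C 3.999, H 1.000, O 1.001
Empirical formula: C4HO
Empirical-formula mass = 65.05 g/mol; 130 ÷ 65.05 ≈ 2, so the molecular formula is C8H2O2.

C8H2O2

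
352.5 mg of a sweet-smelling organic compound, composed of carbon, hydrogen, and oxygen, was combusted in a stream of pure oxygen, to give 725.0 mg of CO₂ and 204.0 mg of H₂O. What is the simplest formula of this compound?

mol C = 0.7250 g CO₂ ÷ 44.009 g/mol = 0.016474 mol
mol H = 2 × 0.2040 g H₂O ÷ 18.015 g/mol = 0.022648 mol
mass O = 0.3525 − (0.19787 + 0.022829) = 0.13180 g → mol O = 0.13180 ÷ 15.999 = 0.0082382 mol
Divide by the smallest (0.0082382 mol): C 2.000, H 2.749, O 1.000
Multiplying each by 4 gives whole numbers: C 8.00, H 11.00, O 4.00

C8H11O4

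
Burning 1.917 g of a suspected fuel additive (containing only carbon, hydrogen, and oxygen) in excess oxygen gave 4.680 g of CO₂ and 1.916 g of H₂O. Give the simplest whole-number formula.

C4H8O

mol C = 4.680 g CO₂ ÷ 44.009 g/mol = 0.10634 mol
mol H = 2 × 1.916 g H₂O ÷ 18.015 g/mol = 0.21271 mol
mass O = 1.917 − (1.2773 + 0.21441) = 0.42531 g → mol O = 0.42531 ÷ 15.999 = 0.026584 mol
Divide by the smallest (0.026584 mol): C 4.000, H 8.002, O 1.000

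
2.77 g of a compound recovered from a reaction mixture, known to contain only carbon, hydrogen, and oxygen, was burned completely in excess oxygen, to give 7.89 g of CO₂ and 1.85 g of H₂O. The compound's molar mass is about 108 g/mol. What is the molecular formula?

mol C = 7.89 g CO₂ ÷ 44.009 g/mol = 0.1793 mol
mol H = 2 × 1.85 g H₂O ÷ 18.015 g/mol = 0.2054 mol
mass O = 2.77 − (2.153 + 0.2070) = 0.4096 g → mol O = 0.4096 ÷ 15.999 = 0.02560 mol
Divide by the smallest (0.02560 mol): C 7.002, H 8.022, O 1.000
Empirical formula: C7H8O
Empirical-formula mass = 108.14 g/mol; 108 ÷ 108.14 ≈ 1, so the molecular formula is C7H8O.

C7H8O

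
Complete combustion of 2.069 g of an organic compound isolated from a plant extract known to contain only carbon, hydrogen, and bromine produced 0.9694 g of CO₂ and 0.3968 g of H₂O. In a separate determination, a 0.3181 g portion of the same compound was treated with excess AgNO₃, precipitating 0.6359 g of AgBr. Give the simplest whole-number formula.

mol C = 0.9694 g CO₂ ÷ 44.009 g/mol = 0.022027 mol
mol H = 2 × 0.3968 g H₂O ÷ 18.015 g/mol = 0.044052 mol
From the AgBr data: mol Br per gram of compound = (0.6359 ÷ 187.772) ÷ 0.3181 = 0.010646 mol/g, so in the 2.069 g combustion sample mol Br = 0.022027 mol
Divide by the smallest (0.022027 mol): C 1.000, H 2.000, Br 1.000

CH2Br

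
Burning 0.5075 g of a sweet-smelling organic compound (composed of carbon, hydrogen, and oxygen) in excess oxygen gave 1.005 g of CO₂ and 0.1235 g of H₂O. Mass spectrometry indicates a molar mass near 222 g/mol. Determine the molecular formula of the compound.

C10H6O6

mol C = 1.005 g CO₂ ÷ 44.009 g/mol = 0.022836 mol
mol H = 2 × 0.1235 g H₂O ÷ 18.015 g/mol = 0.013711 mol
mass O = 0.5075 − (0.27429 + 0.013820) = 0.21939 g → mol O = 0.21939 ÷ 15.999 = 0.013713 mol
Divide by the smallest (0.013711 mol): C 1.666, H 1.000, O 1.000
Multiplying each by 3 gives whole numbers: C 5.00, H 3.00, O 3.00
Empirical formula: C5H3O3
Empirical-formula mass = 111.08 g/mol; 222 ÷ 111.08 ≈ 2, so the molecular formula is C10H6O6.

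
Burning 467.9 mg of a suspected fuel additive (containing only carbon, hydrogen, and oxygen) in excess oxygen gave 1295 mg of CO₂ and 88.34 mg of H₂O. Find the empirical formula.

C9H3O2

mol C = 1.295 g CO₂ ÷ 44.009 g/mol = 0.029426 mol
mol H = 2 × 0.08834 g H₂O ÷ 18.015 g/mol = 0.0098074 mol
mass O = 0.4679 − (0.35343 + 0.0098858) = 0.10458 g → mol O = 0.10458 ÷ 15.999 = 0.0065367 mol
Divide by the smallest (0.0065367 mol): C 4.502, H 1.500, O 1.000
Multiplying each by 2 gives whole numbers: C 9.00, H 3.00, O 2.00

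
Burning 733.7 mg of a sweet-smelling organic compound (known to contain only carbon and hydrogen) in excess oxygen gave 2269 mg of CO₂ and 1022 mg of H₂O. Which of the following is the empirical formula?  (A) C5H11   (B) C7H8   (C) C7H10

mol C = 2.269 g CO₂ ÷ 44.009 g/mol = 0.051558 mol
mol H = 2 × 1.022 g H₂O ÷ 18.015 g/mol = 0.11346 mol
Divide by the smallest (0.051558 mol): C 1.000, H 2.201
Multiplying each by 5 gives whole numbers: C 5.00, H 11.00

(A) C5H11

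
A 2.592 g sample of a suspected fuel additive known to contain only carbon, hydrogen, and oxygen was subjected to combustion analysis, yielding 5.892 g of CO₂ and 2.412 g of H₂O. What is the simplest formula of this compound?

mol C = 5.892 g CO₂ ÷ 44.009 g/mol = 0.13388 mol
mol H = 2 × 2.412 g H₂O ÷ 18.015 g/mol = 0.26778 mol
mass O = 2.592 − (1.6081 + 0.26992) = 0.71403 g → mol O = 0.71403 ÷ 15.999 = 0.044630 mol
Divide by the smallest (0.044630 mol): C 3.000, H 6.000, O 1.000

C3H6O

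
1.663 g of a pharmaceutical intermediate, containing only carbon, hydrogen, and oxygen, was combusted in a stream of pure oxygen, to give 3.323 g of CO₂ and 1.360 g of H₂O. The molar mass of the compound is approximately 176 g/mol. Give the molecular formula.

C8H16O4

mol C = 3.323 g CO₂ ÷ 44.009 g/mol = 0.075507 mol
mol H = 2 × 1.360 g H₂O ÷ 18.015 g/mol = 0.15099 mol
mass O = 1.663 − (0.90692 + 0.15219) = 0.60389 g → mol O = 0.60389 ÷ 15.999 = 0.037745 mol
Divide by the smallest (0.037745 mol): C 2.000, H 4.000, O 1.000
Empirical formula: C2H4O
Empirical-formula mass = 44.05 g/mol; 176 ÷ 44.05 ≈ 4, so the molecular formula is C8H16O4.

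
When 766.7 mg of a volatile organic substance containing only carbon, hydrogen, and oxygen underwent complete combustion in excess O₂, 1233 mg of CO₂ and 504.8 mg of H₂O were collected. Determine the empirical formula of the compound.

mol C = 1.233 g CO₂ ÷ 44.009 g/mol = 0.028017 mol
mol H = 2 × 0.5048 g H₂O ÷ 18.015 g/mol = 0.056042 mol
mass O = 0.7667 − (0.33651 + 0.056491) = 0.37370 g → mol O = 0.37370 ÷ 15.999 = 0.023358 mol
Divide by the smallest (0.023358 mol): C 1.199, H 2.399, O 1.000
Multiplying each by 5 gives whole numbers: C 6.00, H 12.00, O 5.00

C6H12O5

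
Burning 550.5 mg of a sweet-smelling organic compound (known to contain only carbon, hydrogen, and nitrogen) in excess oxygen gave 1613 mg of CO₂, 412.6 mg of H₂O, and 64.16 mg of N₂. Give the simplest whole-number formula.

mol C = 1.613 g CO₂ ÷ 44.009 g/mol = 0.036652 mol
mol H = 2 × 0.4126 g H₂O ÷ 18.015 g/mol = 0.045806 mol
mol N = 2 × 0.06416 g N₂ ÷ 28.014 g/mol = 0.0045806 mol
Divide by the smallest (0.0045806 mol): C 8.002, H 10.000, N 1.000

C8H10N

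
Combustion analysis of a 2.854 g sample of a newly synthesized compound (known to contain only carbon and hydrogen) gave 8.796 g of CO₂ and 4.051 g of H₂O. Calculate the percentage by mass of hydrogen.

15.88%

mol C = 8.796 g CO₂ ÷ 44.009 g/mol = 0.19987 mol
mol H = 2 × 4.051 g H₂O ÷ 18.015 g/mol = 0.44974 mol
mass % H = 0.45333 g ÷ 2.854 g × 100%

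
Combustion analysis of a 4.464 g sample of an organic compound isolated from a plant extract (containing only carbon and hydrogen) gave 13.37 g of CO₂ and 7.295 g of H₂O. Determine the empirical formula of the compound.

C3H8

mol C = 13.37 g CO₂ ÷ 44.009 g/mol = 0.30380 mol
mol H = 2 × 7.295 g H₂O ÷ 18.015 g/mol = 0.80988 mol
Divide by the smallest (0.30380 mol): C 1.000, H 2.666
Multiplying each by 3 gives whole numbers: C 3.00, H 8.00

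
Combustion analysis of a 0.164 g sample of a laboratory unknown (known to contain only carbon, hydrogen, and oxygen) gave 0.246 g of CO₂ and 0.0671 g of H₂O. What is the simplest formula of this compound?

C3H4O3

mol C = 0.246 g CO₂ ÷ 44.009 g/mol = 0.005590 mol
mol H = 2 × 0.0671 g H₂O ÷ 18.015 g/mol = 0.007449 mol
mass O = 0.164 − (0.06714 + 0.007509) = 0.08935 g → mol O = 0.08935 ÷ 15.999 = 0.005585 mol
Divide by the smallest (0.005585 mol): C 1.001, H 1.334, O 1.000
Multiplying each by 3 gives whole numbers: C 3.00, H 4.00, O 3.00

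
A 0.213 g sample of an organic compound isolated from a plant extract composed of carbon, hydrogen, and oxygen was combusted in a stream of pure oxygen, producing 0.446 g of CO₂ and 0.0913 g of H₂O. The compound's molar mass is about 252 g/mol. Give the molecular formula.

mol C = 0.446 g CO₂ ÷ 44.009 g/mol = 0.01013 mol
mol H = 2 × 0.0913 g H₂O ÷ 18.015 g/mol = 0.01014 mol
mass O = 0.213 − (0.1217 + 0.01022) = 0.08106 g → mol O = 0.08106 ÷ 15.999 = 0.005067 mol
Divide by the smallest (0.005067 mol): C 2.000, H 2.001, O 1.000
Empirical formula: C2H2O
Empirical-formula mass = 42.04 g/mol; 252 ÷ 42.04 ≈ 6, so the molecular formula is C12H12O6.

C12H12O6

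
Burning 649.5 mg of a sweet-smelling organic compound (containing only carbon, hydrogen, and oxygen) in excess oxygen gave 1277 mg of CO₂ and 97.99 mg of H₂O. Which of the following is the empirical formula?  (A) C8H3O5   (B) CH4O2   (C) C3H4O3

(A) C8H3O5

mol C = 1.277 g CO₂ ÷ 44.009 g/mol = 0.029017 mol
mol H = 2 × 0.09799 g H₂O ÷ 18.015 g/mol = 0.010879 mol
mass O = 0.6495 − (0.34852 + 0.010966) = 0.29001 g → mol O = 0.29001 ÷ 15.999 = 0.018127 mol
Divide by the smallest (0.010879 mol): C 2.667, H 1.000, O 1.666
Multiplying each by 3 gives whole numbers: C 8.00, H 3.00, O 5.00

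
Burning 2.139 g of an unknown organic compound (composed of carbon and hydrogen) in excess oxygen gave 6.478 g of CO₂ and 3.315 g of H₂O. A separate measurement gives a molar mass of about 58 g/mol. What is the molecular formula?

mol C = 6.478 g CO₂ ÷ 44.009 g/mol = 0.14720 mol
mol H = 2 × 3.315 g H₂O ÷ 18.015 g/mol = 0.36803 mol
Divide by the smallest (0.14720 mol): C 1.000, H 2.500
Multiplying each by 2 gives whole numbers: C 2.00, H 5.00
Empirical formula: C2H5
Empirical-formula mass = 29.06 g/mol; 58 ÷ 29.06 ≈ 2, so the molecular formula is C4H10.

C4H10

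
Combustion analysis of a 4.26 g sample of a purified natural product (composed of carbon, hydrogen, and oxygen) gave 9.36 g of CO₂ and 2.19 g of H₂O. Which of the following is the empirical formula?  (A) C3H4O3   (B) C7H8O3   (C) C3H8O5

mol C = 9.36 g CO₂ ÷ 44.009 g/mol = 0.2127 mol
mol H = 2 × 2.19 g H₂O ÷ 18.015 g/mol = 0.2431 mol
mass O = 4.26 − (2.555 + 0.2451) = 1.460 g → mol O = 1.460 ÷ 15.999 = 0.09128 mol
Divide by the smallest (0.09128 mol): C 2.330, H 2.664, O 1.000
Multiplying each by 3 gives whole numbers: C 6.99, H 7.99, O 3.00

(B) C7H8O3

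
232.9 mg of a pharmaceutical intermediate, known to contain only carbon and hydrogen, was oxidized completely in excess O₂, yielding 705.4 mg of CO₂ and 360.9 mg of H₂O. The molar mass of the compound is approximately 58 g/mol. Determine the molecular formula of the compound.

C4H10

mol C = 0.7054 g CO₂ ÷ 44.009 g/mol = 0.016029 mol
mol H = 2 × 0.3609 g H₂O ÷ 18.015 g/mol = 0.040067 mol
Divide by the smallest (0.016029 mol): C 1.000, H 2.500
Multiplying each by 2 gives whole numbers: C 2.00, H 5.00
Empirical formula: C2H5
Empirical-formula mass = 29.06 g/mol; 58 ÷ 29.06 ≈ 2, so the molecular formula is C4H10.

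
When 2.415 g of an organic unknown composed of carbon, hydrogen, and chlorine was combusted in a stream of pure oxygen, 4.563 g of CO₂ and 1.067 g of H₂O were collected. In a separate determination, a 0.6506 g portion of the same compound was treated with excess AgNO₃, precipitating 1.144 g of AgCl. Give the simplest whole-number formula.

mol C = 4.563 g CO₂ ÷ 44.009 g/mol = 0.10368 mol
mol H = 2 × 1.067 g H₂O ÷ 18.015 g/mol = 0.11846 mol
From the AgCl data: mol Cl per gram of compound = (1.144 ÷ 143.318) ÷ 0.6506 = 0.012269 mol/g, so in the 2.415 g combustion sample mol Cl = 0.029630 mol
Divide by the smallest (0.029630 mol): C 3.499, H 3.998, Cl 1.000
Multiplying each by 2 gives whole numbers: C 7.00, H 8.00, Cl 2.00

C7H8Cl2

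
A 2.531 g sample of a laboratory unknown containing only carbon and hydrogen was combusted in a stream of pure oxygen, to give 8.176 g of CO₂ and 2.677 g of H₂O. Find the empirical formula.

C5H8

mol C = 8.176 g CO₂ ÷ 44.009 g/mol = 0.18578 mol
mol H = 2 × 2.677 g H₂O ÷ 18.015 g/mol = 0.29720 mol
Divide by the smallest (0.18578 mol): C 1.000, H 1.600
Multiplying each by 5 gives whole numbers: C 5.00, H 8.00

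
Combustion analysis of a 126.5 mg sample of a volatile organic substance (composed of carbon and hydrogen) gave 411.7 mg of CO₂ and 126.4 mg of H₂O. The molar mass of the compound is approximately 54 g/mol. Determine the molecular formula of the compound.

mol C = 0.4117 g CO₂ ÷ 44.009 g/mol = 0.0093549 mol
mol H = 2 × 0.1264 g H₂O ÷ 18.015 g/mol = 0.014033 mol
Divide by the smallest (0.0093549 mol): C 1.000, H 1.500
Multiplying each by 2 gives whole numbers: C 2.00, H 3.00
Empirical formula: C2H3
Empirical-formula mass = 27.05 g/mol; 54 ÷ 27.05 ≈ 2, so the molecular formula is C4H6.

C4H6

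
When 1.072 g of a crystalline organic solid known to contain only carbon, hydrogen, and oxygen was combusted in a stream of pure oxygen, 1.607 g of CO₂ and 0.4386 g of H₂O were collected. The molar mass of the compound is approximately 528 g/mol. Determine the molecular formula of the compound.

C18H24O18

mol C = 1.607 g CO₂ ÷ 44.009 g/mol = 0.036515 mol
mol H = 2 × 0.4386 g H₂O ÷ 18.015 g/mol = 0.048693 mol
mass O = 1.072 − (0.43858 + 0.049082) = 0.58433 g → mol O = 0.58433 ÷ 15.999 = 0.036523 mol
Divide by the smallest (0.036515 mol): C 1.000, H 1.333, O 1.000
Multiplying each by 3 gives whole numbers: C 3.00, H 4.00, O 3.00
Empirical formula: C3H4O3
Empirical-formula mass = 88.06 g/mol; 528 ÷ 88.06 ≈ 6, so the molecular formula is C18H24O18.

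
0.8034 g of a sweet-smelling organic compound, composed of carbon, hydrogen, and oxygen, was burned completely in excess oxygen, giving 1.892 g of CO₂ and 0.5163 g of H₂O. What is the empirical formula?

mol C = 1.892 g CO₂ ÷ 44.009 g/mol = 0.042991 mol
mol H = 2 × 0.5163 g H₂O ÷ 18.015 g/mol = 0.057319 mol
mass O = 0.8034 − (0.51637 + 0.057777) = 0.22926 g → mol O = 0.22926 ÷ 15.999 = 0.014329 mol
Divide by the smallest (0.014329 mol): C 3.000, H 4.000, O 1.000

C3H4O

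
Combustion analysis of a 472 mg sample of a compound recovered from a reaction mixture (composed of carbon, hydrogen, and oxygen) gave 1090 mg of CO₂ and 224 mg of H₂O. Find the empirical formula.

mol C = 1.09 g CO₂ ÷ 44.009 g/mol = 0.02477 mol
mol H = 2 × 0.224 g H₂O ÷ 18.015 g/mol = 0.02487 mol
mass O = 0.472 − (0.2975 + 0.02507) = 0.1494 g → mol O = 0.1494 ÷ 15.999 = 0.009341 mol
Divide by the smallest (0.009341 mol): C 2.651, H 2.662, O 1.000
Multiplying each by 3 gives whole numbers: C 7.95, H 7.99, O 3.00

C8H8O3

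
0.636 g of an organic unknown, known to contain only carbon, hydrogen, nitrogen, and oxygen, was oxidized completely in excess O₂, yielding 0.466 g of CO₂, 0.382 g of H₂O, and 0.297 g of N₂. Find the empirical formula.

CH4N2O

mol C = 0.466 g CO₂ ÷ 44.009 g/mol = 0.01059 mol
mol H = 2 × 0.382 g H₂O ÷ 18.015 g/mol = 0.04241 mol
mol N = 2 × 0.297 g N₂ ÷ 28.014 g/mol = 0.02120 mol
mass O = 0.636 − (0.1272 + 0.04275 + 0.2970) = 0.1691 g → mol O = 0.1691 ÷ 15.999 = 0.01057 mol
Divide by the smallest (0.01057 mol): C 1.002, H 4.013, N 2.006, O 1.000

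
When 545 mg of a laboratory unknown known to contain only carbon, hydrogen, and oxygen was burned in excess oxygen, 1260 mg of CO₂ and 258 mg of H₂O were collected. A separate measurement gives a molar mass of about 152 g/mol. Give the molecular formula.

C8H8O3

mol C = 1.26 g CO₂ ÷ 44.009 g/mol = 0.02863 mol
mol H = 2 × 0.258 g H₂O ÷ 18.015 g/mol = 0.02864 mol
mass O = 0.545 − (0.3439 + 0.02887) = 0.1722 g → mol O = 0.1722 ÷ 15.999 = 0.01077 mol
Divide by the smallest (0.01077 mol): C 2.659, H 2.660, O 1.000
Multiplying each by 3 gives whole numbers: C 7.98, H 7.98, O 3.00
Empirical formula: C8H8O3
Empirical-formula mass = 152.15 g/mol; 152 ÷ 152.15 ≈ 1, so the molecular formula is C8H8O3.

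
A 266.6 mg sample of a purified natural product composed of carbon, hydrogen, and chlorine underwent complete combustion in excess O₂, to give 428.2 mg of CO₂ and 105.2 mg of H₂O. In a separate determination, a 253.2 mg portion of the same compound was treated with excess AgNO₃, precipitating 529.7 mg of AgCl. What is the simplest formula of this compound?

mol C = 0.4282 g CO₂ ÷ 44.009 g/mol = 0.0097298 mol
mol H = 2 × 0.1052 g H₂O ÷ 18.015 g/mol = 0.011679 mol
From the AgCl data: mol Cl per gram of compound = (0.5297 ÷ 143.318) ÷ 0.2532 = 0.014597 mol/g, so in the 0.2666 g combustion sample mol Cl = 0.0038916 mol
Divide by the smallest (0.0038916 mol): C 2.500, H 3.001, Cl 1.000
Multiplying each by 2 gives whole numbers: C 5.00, H 6.00, Cl 2.00

C5H6Cl2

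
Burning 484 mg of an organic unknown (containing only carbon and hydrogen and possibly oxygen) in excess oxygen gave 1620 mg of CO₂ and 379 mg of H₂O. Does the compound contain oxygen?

mol C = 1.62 g CO₂ ÷ 44.009 g/mol = 0.03681 mol
mol H = 2 × 0.379 g H₂O ÷ 18.015 g/mol = 0.04208 mol
C and H together account for 0.4845 g — essentially the entire 0.484 g sample — so the compound contains no oxygen.

no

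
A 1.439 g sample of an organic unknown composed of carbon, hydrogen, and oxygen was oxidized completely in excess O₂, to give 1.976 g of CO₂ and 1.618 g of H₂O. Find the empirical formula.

mol C = 1.976 g CO₂ ÷ 44.009 g/mol = 0.044900 mol
mol H = 2 × 1.618 g H₂O ÷ 18.015 g/mol = 0.17963 mol
mass O = 1.439 − (0.53929 + 0.18107) = 0.71864 g → mol O = 0.71864 ÷ 15.999 = 0.044918 mol
Divide by the smallest (0.044900 mol): C 1.000, H 4.001, O 1.000

CH4O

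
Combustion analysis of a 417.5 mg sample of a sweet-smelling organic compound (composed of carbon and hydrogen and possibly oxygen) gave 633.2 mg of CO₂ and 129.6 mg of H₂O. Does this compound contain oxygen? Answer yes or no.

yes

mol C = 0.6332 g CO₂ ÷ 44.009 g/mol = 0.014388 mol
mol H = 2 × 0.1296 g H₂O ÷ 18.015 g/mol = 0.014388 mol
C and H account for only 0.18732 g of the 0.4175 g sample; the remaining 0.23018 g must be oxygen.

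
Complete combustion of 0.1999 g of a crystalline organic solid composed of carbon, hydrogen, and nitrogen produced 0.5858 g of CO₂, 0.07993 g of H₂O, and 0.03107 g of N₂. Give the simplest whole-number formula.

C6H4N

mol C = 0.5858 g CO₂ ÷ 44.009 g/mol = 0.013311 mol
mol H = 2 × 0.07993 g H₂O ÷ 18.015 g/mol = 0.0088737 mol
mol N = 2 × 0.03107 g N₂ ÷ 28.014 g/mol = 0.0022182 mol
Divide by the smallest (0.0022182 mol): C 6.001, H 4.000, N 1.000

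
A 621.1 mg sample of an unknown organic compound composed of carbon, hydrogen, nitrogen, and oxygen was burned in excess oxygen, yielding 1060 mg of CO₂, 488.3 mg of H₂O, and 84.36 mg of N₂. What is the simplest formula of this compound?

C4H9NO2

mol C = 1.060 g CO₂ ÷ 44.009 g/mol = 0.024086 mol
mol H = 2 × 0.4883 g H₂O ÷ 18.015 g/mol = 0.054210 mol
mol N = 2 × 0.08436 g N₂ ÷ 28.014 g/mol = 0.0060227 mol
mass O = 0.6211 − (0.28930 + 0.054644 + 0.084360) = 0.19280 g → mol O = 0.19280 ÷ 15.999 = 0.012051 mol
Divide by the smallest (0.0060227 mol): C 3.999, H 9.001, N 1.000, O 2.001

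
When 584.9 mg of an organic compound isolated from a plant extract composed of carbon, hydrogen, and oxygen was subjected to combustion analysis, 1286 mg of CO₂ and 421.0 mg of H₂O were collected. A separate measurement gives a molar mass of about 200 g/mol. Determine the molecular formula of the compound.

mol C = 1.286 g CO₂ ÷ 44.009 g/mol = 0.029221 mol
mol H = 2 × 0.4210 g H₂O ÷ 18.015 g/mol = 0.046739 mol
mass O = 0.5849 − (0.35098 + 0.047113) = 0.18681 g → mol O = 0.18681 ÷ 15.999 = 0.011676 mol
Divide by the smallest (0.011676 mol): C 2.503, H 4.003, O 1.000
Multiplying each by 2 gives whole numbers: C 5.01, H 8.01, O 2.00
Empirical formula: C5H8O2
Empirical-formula mass = 100.12 g/mol; 200 ÷ 100.12 ≈ 2, so the molecular formula is C10H16O4.

C10H16O4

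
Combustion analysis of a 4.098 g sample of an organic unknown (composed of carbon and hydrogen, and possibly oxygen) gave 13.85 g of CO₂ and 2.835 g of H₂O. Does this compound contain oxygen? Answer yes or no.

mol C = 13.85 g CO₂ ÷ 44.009 g/mol = 0.31471 mol
mol H = 2 × 2.835 g H₂O ÷ 18.015 g/mol = 0.31474 mol
C and H together account for 4.0972 g — essentially the entire 4.098 g sample — so the compound contains no oxygen.

no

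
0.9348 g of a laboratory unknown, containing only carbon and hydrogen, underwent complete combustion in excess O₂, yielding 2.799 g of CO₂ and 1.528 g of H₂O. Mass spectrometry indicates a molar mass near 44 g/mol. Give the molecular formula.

C3H8

mol C = 2.799 g CO₂ ÷ 44.009 g/mol = 0.063601 mol
mol H = 2 × 1.528 g H₂O ÷ 18.015 g/mol = 0.16964 mol
Divide by the smallest (0.063601 mol): C 1.000, H 2.667
Multiplying each by 3 gives whole numbers: C 3.00, H 8.00
Empirical formula: C3H8
Empirical-formula mass = 44.10 g/mol; 44 ÷ 44.10 ≈ 1, so the molecular formula is C3H8.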